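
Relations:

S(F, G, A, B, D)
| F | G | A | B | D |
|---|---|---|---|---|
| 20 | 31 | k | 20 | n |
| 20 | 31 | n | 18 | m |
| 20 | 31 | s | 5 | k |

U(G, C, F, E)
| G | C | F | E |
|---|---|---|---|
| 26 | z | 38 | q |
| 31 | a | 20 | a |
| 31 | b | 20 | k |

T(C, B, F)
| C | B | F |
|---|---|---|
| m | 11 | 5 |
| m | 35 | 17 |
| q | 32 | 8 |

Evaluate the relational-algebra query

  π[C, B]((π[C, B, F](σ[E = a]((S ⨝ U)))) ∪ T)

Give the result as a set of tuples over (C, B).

{(a, 18), (a, 20), (a, 5), (m, 11), (m, 35), (q, 32)}

Natural join on F, G: {(20, 31, k, 20, n, a, a), (20, 31, k, 20, n, b, k), (20, 31, n, 18, m, a, a), (20, 31, n, 18, m, b, k), (20, 31, s, 5, k, a, a), (20, 31, s, 5, k, b, k)}
σ[E = a]: keep tuples satisfying E = a → {(20, 31, k, 20, n, a, a), (20, 31, n, 18, m, a, a), (20, 31, s, 5, k, a, a)}
π[C, B, F]: project onto (C, B, F) → {(a, 18, 20), (a, 20, 20), (a, 5, 20)}
Union: {(a, 18, 20), (a, 20, 20), (a, 5, 20)} with {(m, 11, 5), (m, 35, 17), (q, 32, 8)} → {(a, 18, 20), (a, 20, 20), (a, 5, 20), (m, 11, 5), (m, 35, 17), (q, 32, 8)}
π[C, B]: project onto (C, B) → {(a, 18), (a, 20), (a, 5), (m, 11), (m, 35), (q, 32)}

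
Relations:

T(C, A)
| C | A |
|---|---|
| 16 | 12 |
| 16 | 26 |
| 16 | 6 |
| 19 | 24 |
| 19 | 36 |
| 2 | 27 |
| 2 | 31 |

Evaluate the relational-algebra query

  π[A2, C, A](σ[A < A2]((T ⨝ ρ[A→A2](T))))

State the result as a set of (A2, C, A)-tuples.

ρ[A→A2]: schema becomes (C, A2); tuples unchanged.
T ⋈ ρ[A→A2](T) (natural join on C): {(16, 12, 12), (16, 12, 26), (16, 12, 6), (16, 26, 12), (16, 26, 26), (16, 26, 6), (16, 6, 12), (16, 6, 26), (16, 6, 6), (19, 24, 24), (19, 24, 36), (19, 36, 24), (19, 36, 36), (2, 27, 27), (2, 27, 31), (2, 31, 27), (2, 31, 31)}
Apply σ_{A < A2}; surviving tuples: {(16, 12, 26), (16, 6, 12), (16, 6, 26), (19, 24, 36), (2, 27, 31)}
Keep only column(s) A2, C, A: {(12, 16, 6), (26, 16, 12), (26, 16, 6), (31, 2, 27), (36, 19, 24)}

{(12, 16, 6), (26, 16, 12), (26, 16, 6), (31, 2, 27), (36, 19, 24)}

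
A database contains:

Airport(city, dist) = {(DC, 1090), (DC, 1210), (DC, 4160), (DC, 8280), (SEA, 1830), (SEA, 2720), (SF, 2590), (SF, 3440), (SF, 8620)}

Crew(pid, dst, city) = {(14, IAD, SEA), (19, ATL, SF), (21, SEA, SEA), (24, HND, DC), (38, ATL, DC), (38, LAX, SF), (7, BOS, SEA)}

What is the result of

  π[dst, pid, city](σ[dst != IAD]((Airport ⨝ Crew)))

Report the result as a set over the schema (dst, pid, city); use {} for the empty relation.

{(ATL, 19, SF), (ATL, 38, DC), (BOS, 7, SEA), (HND, 24, DC), (LAX, 38, SF), (SEA, 21, SEA)}

Joining Airport and Crew on city yields {(DC, 1090, 24, HND), (DC, 1090, 38, ATL), (DC, 1210, 24, HND), (DC, 1210, 38, ATL), (DC, 4160, 24, HND), (DC, 4160, 38, ATL), (DC, 8280, 24, HND), (DC, 8280, 38, ATL), (SEA, 1830, 14, IAD), (SEA, 1830, 21, SEA), (SEA, 1830, 7, BOS), (SEA, 2720, 14, IAD), (SEA, 2720, 21, SEA), (SEA, 2720, 7, BOS), (SF, 2590, 19, ATL), (SF, 2590, 38, LAX), (SF, 3440, 19, ATL), (SF, 3440, 38, LAX), (SF, 8620, 19, ATL), (SF, 8620, 38, LAX)}.
Filtering on dst != IAD leaves {(DC, 1090, 24, HND), (DC, 1090, 38, ATL), (DC, 1210, 24, HND), (DC, 1210, 38, ATL), (DC, 4160, 24, HND), (DC, 4160, 38, ATL), (DC, 8280, 24, HND), (DC, 8280, 38, ATL), (SEA, 1830, 21, SEA), (SEA, 1830, 7, BOS), (SEA, 2720, 21, SEA), (SEA, 2720, 7, BOS), (SF, 2590, 19, ATL), (SF, 2590, 38, LAX), (SF, 3440, 19, ATL), (SF, 3440, 38, LAX), (SF, 8620, 19, ATL), (SF, 8620, 38, LAX)}.
π[dst, pid, city]: project onto (dst, pid, city) (12 duplicate(s) eliminated) → {(ATL, 19, SF), (ATL, 38, DC), (BOS, 7, SEA), (HND, 24, DC), (LAX, 38, SF), (SEA, 21, SEA)}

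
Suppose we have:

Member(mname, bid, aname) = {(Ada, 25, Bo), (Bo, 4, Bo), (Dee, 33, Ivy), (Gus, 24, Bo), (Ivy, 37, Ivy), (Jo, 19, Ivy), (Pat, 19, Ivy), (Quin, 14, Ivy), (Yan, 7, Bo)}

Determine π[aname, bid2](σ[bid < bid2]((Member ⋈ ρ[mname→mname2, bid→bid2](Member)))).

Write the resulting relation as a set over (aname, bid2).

ρ[mname→mname2, bid→bid2]: schema becomes (mname2, bid2, aname); tuples unchanged.
Joining Member and ρ[mname→mname2, bid→bid2](Member) on aname yields {(Ada, 25, Bo, Ada, 25), (Ada, 25, Bo, Bo, 4), (Ada, 25, Bo, Gus, 24), (Ada, 25, Bo, Yan, 7), (Bo, 4, Bo, Ada, 25), (Bo, 4, Bo, Bo, 4), (Bo, 4, Bo, Gus, 24), (Bo, 4, Bo, Yan, 7), (Dee, 33, Ivy, Dee, 33), (Dee, 33, Ivy, Ivy, 37), (Dee, 33, Ivy, Jo, 19), (Dee, 33, Ivy, Pat, 19), (Dee, 33, Ivy, Quin, 14), (Gus, 24, Bo, Ada, 25), (Gus, 24, Bo, Bo, 4), (Gus, 24, Bo, Gus, 24), (Gus, 24, Bo, Yan, 7), (Ivy, 37, Ivy, Dee, 33), (Ivy, 37, Ivy, Ivy, 37), (Ivy, 37, Ivy, Jo, 19), (Ivy, 37, Ivy, Pat, 19), (Ivy, 37, Ivy, Quin, 14), (Jo, 19, Ivy, Dee, 33), (Jo, 19, Ivy, Ivy, 37), (Jo, 19, Ivy, Jo, 19), (Jo, 19, Ivy, Pat, 19), (Jo, 19, Ivy, Quin, 14), (Pat, 19, Ivy, Dee, 33), (Pat, 19, Ivy, Ivy, 37), (Pat, 19, Ivy, Jo, 19), (Pat, 19, Ivy, Pat, 19), (Pat, 19, Ivy, Quin, 14), (Quin, 14, Ivy, Dee, 33), (Quin, 14, Ivy, Ivy, 37), (Quin, 14, Ivy, Jo, 19), (Quin, 14, Ivy, Pat, 19), (Quin, 14, Ivy, Quin, 14), (Yan, 7, Bo, Ada, 25), (Yan, 7, Bo, Bo, 4), (Yan, 7, Bo, Gus, 24), (Yan, 7, Bo, Yan, 7)}.
Filtering on bid < bid2 leaves {(Bo, 4, Bo, Ada, 25), (Bo, 4, Bo, Gus, 24), (Bo, 4, Bo, Yan, 7), (Dee, 33, Ivy, Ivy, 37), (Gus, 24, Bo, Ada, 25), (Jo, 19, Ivy, Dee, 33), (Jo, 19, Ivy, Ivy, 37), (Pat, 19, Ivy, Dee, 33), (Pat, 19, Ivy, Ivy, 37), (Quin, 14, Ivy, Dee, 33), (Quin, 14, Ivy, Ivy, 37), (Quin, 14, Ivy, Jo, 19), (Quin, 14, Ivy, Pat, 19), (Yan, 7, Bo, Ada, 25), (Yan, 7, Bo, Gus, 24)}.
π[aname, bid2]: project onto (aname, bid2) (9 duplicate(s) eliminated) → {(Bo, 24), (Bo, 25), (Bo, 7), (Ivy, 19), (Ivy, 33), (Ivy, 37)}

{(Bo, 24), (Bo, 25), (Bo, 7), (Ivy, 19), (Ivy, 33), (Ivy, 37)}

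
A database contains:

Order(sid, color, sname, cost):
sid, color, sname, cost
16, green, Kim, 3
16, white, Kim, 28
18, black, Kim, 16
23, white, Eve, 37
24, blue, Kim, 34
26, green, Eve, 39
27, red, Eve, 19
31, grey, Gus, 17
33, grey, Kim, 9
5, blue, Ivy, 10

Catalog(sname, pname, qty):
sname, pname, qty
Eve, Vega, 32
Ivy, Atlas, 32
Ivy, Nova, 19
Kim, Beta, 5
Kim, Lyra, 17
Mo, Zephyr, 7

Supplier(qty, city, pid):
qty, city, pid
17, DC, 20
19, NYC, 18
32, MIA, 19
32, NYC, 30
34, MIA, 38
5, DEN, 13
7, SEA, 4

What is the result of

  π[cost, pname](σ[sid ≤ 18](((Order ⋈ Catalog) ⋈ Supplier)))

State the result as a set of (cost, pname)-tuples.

Order ⋈ Catalog (natural join on sname): {(16, green, Kim, 3, Beta, 5), (16, green, Kim, 3, Lyra, 17), (16, white, Kim, 28, Beta, 5), (16, white, Kim, 28, Lyra, 17), (18, black, Kim, 16, Beta, 5), (18, black, Kim, 16, Lyra, 17), (23, white, Eve, 37, Vega, 32), (24, blue, Kim, 34, Beta, 5), (24, blue, Kim, 34, Lyra, 17), (26, green, Eve, 39, Vega, 32), (27, red, Eve, 19, Vega, 32), (33, grey, Kim, 9, Beta, 5), (33, grey, Kim, 9, Lyra, 17), (5, blue, Ivy, 10, Atlas, 32), (5, blue, Ivy, 10, Nova, 19)}
(Order ⋈ Catalog) ⋈ Supplier (natural join on qty): {(16, green, Kim, 3, Beta, 5, DEN, 13), (16, green, Kim, 3, Lyra, 17, DC, 20), (16, white, Kim, 28, Beta, 5, DEN, 13), (16, white, Kim, 28, Lyra, 17, DC, 20), (18, black, Kim, 16, Beta, 5, DEN, 13), (18, black, Kim, 16, Lyra, 17, DC, 20), (23, white, Eve, 37, Vega, 32, MIA, 19), (23, white, Eve, 37, Vega, 32, NYC, 30), (24, blue, Kim, 34, Beta, 5, DEN, 13), (24, blue, Kim, 34, Lyra, 17, DC, 20), (26, green, Eve, 39, Vega, 32, MIA, 19), (26, green, Eve, 39, Vega, 32, NYC, 30), (27, red, Eve, 19, Vega, 32, MIA, 19), (27, red, Eve, 19, Vega, 32, NYC, 30), (33, grey, Kim, 9, Beta, 5, DEN, 13), (33, grey, Kim, 9, Lyra, 17, DC, 20), (5, blue, Ivy, 10, Atlas, 32, MIA, 19), (5, blue, Ivy, 10, Atlas, 32, NYC, 30), (5, blue, Ivy, 10, Nova, 19, NYC, 18)}
σ[sid ≤ 18]: keep tuples satisfying sid ≤ 18 → {(16, green, Kim, 3, Beta, 5, DEN, 13), (16, green, Kim, 3, Lyra, 17, DC, 20), (16, white, Kim, 28, Beta, 5, DEN, 13), (16, white, Kim, 28, Lyra, 17, DC, 20), (18, black, Kim, 16, Beta, 5, DEN, 13), (18, black, Kim, 16, Lyra, 17, DC, 20), (5, blue, Ivy, 10, Atlas, 32, MIA, 19), (5, blue, Ivy, 10, Atlas, 32, NYC, 30), (5, blue, Ivy, 10, Nova, 19, NYC, 18)}
Projecting to cost, pname (1 duplicate(s) eliminated): {(10, Atlas), (10, Nova), (16, Beta), (16, Lyra), (28, Beta), (28, Lyra), (3, Beta), (3, Lyra)}

{(10, Atlas), (10, Nova), (16, Beta), (16, Lyra), (28, Beta), (28, Lyra), (3, Beta), (3, Lyra)}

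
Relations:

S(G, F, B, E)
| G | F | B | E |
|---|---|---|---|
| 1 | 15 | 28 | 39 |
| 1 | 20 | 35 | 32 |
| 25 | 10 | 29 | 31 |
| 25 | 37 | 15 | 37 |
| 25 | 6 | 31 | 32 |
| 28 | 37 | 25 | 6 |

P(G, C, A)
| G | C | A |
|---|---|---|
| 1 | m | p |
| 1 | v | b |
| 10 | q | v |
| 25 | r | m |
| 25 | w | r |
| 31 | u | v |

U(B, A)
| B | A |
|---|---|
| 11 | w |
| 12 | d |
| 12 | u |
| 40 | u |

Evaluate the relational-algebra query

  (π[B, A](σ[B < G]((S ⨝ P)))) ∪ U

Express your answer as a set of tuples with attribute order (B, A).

Natural join on G: {(1, 15, 28, 39, m, p), (1, 15, 28, 39, v, b), (1, 20, 35, 32, m, p), (1, 20, 35, 32, v, b), (25, 10, 29, 31, r, m), (25, 10, 29, 31, w, r), (25, 37, 15, 37, r, m), (25, 37, 15, 37, w, r), (25, 6, 31, 32, r, m), (25, 6, 31, 32, w, r)}
Apply σ_{B < G}; surviving tuples: {(25, 37, 15, 37, r, m), (25, 37, 15, 37, w, r)}
Projecting to B, A: {(15, m), (15, r)}
Union: {(15, m), (15, r)} with {(11, w), (12, d), (12, u), (40, u)} → {(11, w), (12, d), (12, u), (15, m), (15, r), (40, u)}

{(11, w), (12, d), (12, u), (15, m), (15, r), (40, u)}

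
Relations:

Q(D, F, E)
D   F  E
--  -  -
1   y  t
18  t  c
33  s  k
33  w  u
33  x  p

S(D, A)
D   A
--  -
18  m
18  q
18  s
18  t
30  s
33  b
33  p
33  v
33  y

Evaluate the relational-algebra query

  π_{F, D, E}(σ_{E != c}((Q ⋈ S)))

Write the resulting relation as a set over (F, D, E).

Natural join on D: {(18, t, c, m), (18, t, c, q), (18, t, c, s), (18, t, c, t), (33, s, k, b), (33, s, k, p), (33, s, k, v), (33, s, k, y), (33, w, u, b), (33, w, u, p), (33, w, u, v), (33, w, u, y), (33, x, p, b), (33, x, p, p), (33, x, p, v), (33, x, p, y)}
σ[E != c]: keep tuples satisfying E != c → {(33, s, k, b), (33, s, k, p), (33, s, k, v), (33, s, k, y), (33, w, u, b), (33, w, u, p), (33, w, u, v), (33, w, u, y), (33, x, p, b), (33, x, p, p), (33, x, p, v), (33, x, p, y)}
π[F, D, E]: project onto (F, D, E) (9 duplicate(s) eliminated) → {(s, 33, k), (w, 33, u), (x, 33, p)}

{(s, 33, k), (w, 33, u), (x, 33, p)}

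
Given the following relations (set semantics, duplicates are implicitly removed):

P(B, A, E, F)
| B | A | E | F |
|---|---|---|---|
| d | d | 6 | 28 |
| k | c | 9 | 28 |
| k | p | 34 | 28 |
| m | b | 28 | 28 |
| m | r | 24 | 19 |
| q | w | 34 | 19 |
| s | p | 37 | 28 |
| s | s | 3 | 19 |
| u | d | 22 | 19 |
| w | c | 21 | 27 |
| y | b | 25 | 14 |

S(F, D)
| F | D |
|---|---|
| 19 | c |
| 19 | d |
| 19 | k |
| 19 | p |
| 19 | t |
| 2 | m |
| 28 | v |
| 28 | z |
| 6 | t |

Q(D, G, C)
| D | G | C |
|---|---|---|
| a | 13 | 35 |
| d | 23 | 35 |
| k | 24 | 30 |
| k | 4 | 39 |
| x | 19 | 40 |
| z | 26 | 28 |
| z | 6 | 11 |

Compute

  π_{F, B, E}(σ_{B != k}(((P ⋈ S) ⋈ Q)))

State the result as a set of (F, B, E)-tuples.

Natural join on F: {(d, d, 6, 28, v), (d, d, 6, 28, z), (k, c, 9, 28, v), (k, c, 9, 28, z), (k, p, 34, 28, v), (k, p, 34, 28, z), (m, b, 28, 28, v), (m, b, 28, 28, z), (m, r, 24, 19, c), (m, r, 24, 19, d), (m, r, 24, 19, k), (m, r, 24, 19, p), (m, r, 24, 19, t), (q, w, 34, 19, c), (q, w, 34, 19, d), (q, w, 34, 19, k), (q, w, 34, 19, p), (q, w, 34, 19, t), (s, p, 37, 28, v), (s, p, 37, 28, z), (s, s, 3, 19, c), (s, s, 3, 19, d), (s, s, 3, 19, k), (s, s, 3, 19, p), (s, s, 3, 19, t), (u, d, 22, 19, c), (u, d, 22, 19, d), (u, d, 22, 19, k), (u, d, 22, 19, p), (u, d, 22, 19, t)}
Natural join on D: {(d, d, 6, 28, z, 26, 28), (d, d, 6, 28, z, 6, 11), (k, c, 9, 28, z, 26, 28), (k, c, 9, 28, z, 6, 11), (k, p, 34, 28, z, 26, 28), (k, p, 34, 28, z, 6, 11), (m, b, 28, 28, z, 26, 28), (m, b, 28, 28, z, 6, 11), (m, r, 24, 19, d, 23, 35), (m, r, 24, 19, k, 24, 30), (m, r, 24, 19, k, 4, 39), (q, w, 34, 19, d, 23, 35), (q, w, 34, 19, k, 24, 30), (q, w, 34, 19, k, 4, 39), (s, p, 37, 28, z, 26, 28), (s, p, 37, 28, z, 6, 11), (s, s, 3, 19, d, 23, 35), (s, s, 3, 19, k, 24, 30), (s, s, 3, 19, k, 4, 39), (u, d, 22, 19, d, 23, 35), (u, d, 22, 19, k, 24, 30), (u, d, 22, 19, k, 4, 39)}
Filtering on B != k leaves {(d, d, 6, 28, z, 26, 28), (d, d, 6, 28, z, 6, 11), (m, b, 28, 28, z, 26, 28), (m, b, 28, 28, z, 6, 11), (m, r, 24, 19, d, 23, 35), (m, r, 24, 19, k, 24, 30), (m, r, 24, 19, k, 4, 39), (q, w, 34, 19, d, 23, 35), (q, w, 34, 19, k, 24, 30), (q, w, 34, 19, k, 4, 39), (s, p, 37, 28, z, 26, 28), (s, p, 37, 28, z, 6, 11), (s, s, 3, 19, d, 23, 35), (s, s, 3, 19, k, 24, 30), (s, s, 3, 19, k, 4, 39), (u, d, 22, 19, d, 23, 35), (u, d, 22, 19, k, 24, 30), (u, d, 22, 19, k, 4, 39)}.
π[F, B, E]: project onto (F, B, E) (11 duplicate(s) eliminated) → {(19, m, 24), (19, q, 34), (19, s, 3), (19, u, 22), (28, d, 6), (28, m, 28), (28, s, 37)}

{(19, m, 24), (19, q, 34), (19, s, 3), (19, u, 22), (28, d, 6), (28, m, 28), (28, s, 37)}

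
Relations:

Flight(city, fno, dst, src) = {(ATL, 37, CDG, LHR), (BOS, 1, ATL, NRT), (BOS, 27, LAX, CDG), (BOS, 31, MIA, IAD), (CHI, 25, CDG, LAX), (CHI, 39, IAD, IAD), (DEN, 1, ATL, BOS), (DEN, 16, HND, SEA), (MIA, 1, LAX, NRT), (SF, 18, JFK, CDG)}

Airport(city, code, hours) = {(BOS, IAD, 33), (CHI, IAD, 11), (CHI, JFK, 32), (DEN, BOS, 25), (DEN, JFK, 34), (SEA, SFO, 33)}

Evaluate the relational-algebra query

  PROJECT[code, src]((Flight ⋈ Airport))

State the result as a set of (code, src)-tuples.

{(BOS, BOS), (BOS, SEA), (IAD, CDG), (IAD, IAD), (IAD, LAX), (IAD, NRT), (JFK, BOS), (JFK, IAD), (JFK, LAX), (JFK, SEA)}

Natural join on city: {(BOS, 1, ATL, NRT, IAD, 33), (BOS, 27, LAX, CDG, IAD, 33), (BOS, 31, MIA, IAD, IAD, 33), (CHI, 25, CDG, LAX, IAD, 11), (CHI, 25, CDG, LAX, JFK, 32), (CHI, 39, IAD, IAD, IAD, 11), (CHI, 39, IAD, IAD, JFK, 32), (DEN, 1, ATL, BOS, BOS, 25), (DEN, 1, ATL, BOS, JFK, 34), (DEN, 16, HND, SEA, BOS, 25), (DEN, 16, HND, SEA, JFK, 34)}
Keep only column(s) code, src (1 duplicate(s) eliminated): {(BOS, BOS), (BOS, SEA), (IAD, CDG), (IAD, IAD), (IAD, LAX), (IAD, NRT), (JFK, BOS), (JFK, IAD), (JFK, LAX), (JFK, SEA)}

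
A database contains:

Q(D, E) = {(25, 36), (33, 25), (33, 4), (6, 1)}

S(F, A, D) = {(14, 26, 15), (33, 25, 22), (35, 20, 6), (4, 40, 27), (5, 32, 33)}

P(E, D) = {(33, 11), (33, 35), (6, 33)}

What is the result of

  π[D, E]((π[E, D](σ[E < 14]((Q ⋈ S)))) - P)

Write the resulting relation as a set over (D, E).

Joining Q and S on D yields {(33, 25, 5, 32), (33, 4, 5, 32), (6, 1, 35, 20)}.
Filtering on E < 14 leaves {(33, 4, 5, 32), (6, 1, 35, 20)}.
Projecting to E, D: {(1, 6), (4, 33)}
Difference: {(1, 6), (4, 33)} with {(33, 11), (33, 35), (6, 33)} → {(1, 6), (4, 33)}
Projecting to D, E: {(33, 4), (6, 1)}

{(33, 4), (6, 1)}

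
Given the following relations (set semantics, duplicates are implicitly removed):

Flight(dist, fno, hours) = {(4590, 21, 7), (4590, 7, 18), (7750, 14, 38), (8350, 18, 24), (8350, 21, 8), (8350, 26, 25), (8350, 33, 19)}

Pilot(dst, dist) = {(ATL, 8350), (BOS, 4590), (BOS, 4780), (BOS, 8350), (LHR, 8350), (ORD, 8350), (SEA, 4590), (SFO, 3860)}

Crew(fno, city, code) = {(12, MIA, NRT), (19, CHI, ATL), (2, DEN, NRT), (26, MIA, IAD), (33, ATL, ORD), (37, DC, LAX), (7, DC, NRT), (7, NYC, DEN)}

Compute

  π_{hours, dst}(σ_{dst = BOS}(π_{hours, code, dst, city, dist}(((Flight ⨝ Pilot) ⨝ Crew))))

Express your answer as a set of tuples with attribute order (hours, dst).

Natural join on dist: {(4590, 21, 7, BOS), (4590, 21, 7, SEA), (4590, 7, 18, BOS), (4590, 7, 18, SEA), (8350, 18, 24, ATL), (8350, 18, 24, BOS), (8350, 18, 24, LHR), (8350, 18, 24, ORD), (8350, 21, 8, ATL), (8350, 21, 8, BOS), (8350, 21, 8, LHR), (8350, 21, 8, ORD), (8350, 26, 25, ATL), (8350, 26, 25, BOS), (8350, 26, 25, LHR), (8350, 26, 25, ORD), (8350, 33, 19, ATL), (8350, 33, 19, BOS), (8350, 33, 19, LHR), (8350, 33, 19, ORD)}
Natural join on fno: {(4590, 7, 18, BOS, DC, NRT), (4590, 7, 18, BOS, NYC, DEN), (4590, 7, 18, SEA, DC, NRT), (4590, 7, 18, SEA, NYC, DEN), (8350, 26, 25, ATL, MIA, IAD), (8350, 26, 25, BOS, MIA, IAD), (8350, 26, 25, LHR, MIA, IAD), (8350, 26, 25, ORD, MIA, IAD), (8350, 33, 19, ATL, ATL, ORD), (8350, 33, 19, BOS, ATL, ORD), (8350, 33, 19, LHR, ATL, ORD), (8350, 33, 19, ORD, ATL, ORD)}
π_{hours, code, dst, city, dist} gives {(18, DEN, BOS, NYC, 4590), (18, DEN, SEA, NYC, 4590), (18, NRT, BOS, DC, 4590), (18, NRT, SEA, DC, 4590), (19, ORD, ATL, ATL, 8350), (19, ORD, BOS, ATL, 8350), (19, ORD, LHR, ATL, 8350), (19, ORD, ORD, ATL, 8350), (25, IAD, ATL, MIA, 8350), (25, IAD, BOS, MIA, 8350), (25, IAD, LHR, MIA, 8350), (25, IAD, ORD, MIA, 8350)}.
Apply σ_{dst = BOS}; surviving tuples: {(18, DEN, BOS, NYC, 4590), (18, NRT, BOS, DC, 4590), (19, ORD, BOS, ATL, 8350), (25, IAD, BOS, MIA, 8350)}
π_{hours, dst} gives {(18, BOS), (19, BOS), (25, BOS)} (1 duplicate(s) eliminated).

{(18, BOS), (19, BOS), (25, BOS)}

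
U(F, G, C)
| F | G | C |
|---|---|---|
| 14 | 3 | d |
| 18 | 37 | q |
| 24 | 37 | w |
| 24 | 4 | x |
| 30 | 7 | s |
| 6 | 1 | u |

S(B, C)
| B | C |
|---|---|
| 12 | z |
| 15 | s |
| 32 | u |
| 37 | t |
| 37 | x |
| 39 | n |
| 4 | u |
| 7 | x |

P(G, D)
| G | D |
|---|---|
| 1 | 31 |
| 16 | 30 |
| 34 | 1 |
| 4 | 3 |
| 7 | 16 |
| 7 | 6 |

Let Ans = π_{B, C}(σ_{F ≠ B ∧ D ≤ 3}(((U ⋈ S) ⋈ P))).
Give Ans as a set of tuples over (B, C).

{(37, x), (7, x)}

U ⋈ S (natural join on C): {(24, 4, x, 37), (24, 4, x, 7), (30, 7, s, 15), (6, 1, u, 32), (6, 1, u, 4)}
(U ⋈ S) ⋈ P (natural join on G): {(24, 4, x, 37, 3), (24, 4, x, 7, 3), (30, 7, s, 15, 16), (30, 7, s, 15, 6), (6, 1, u, 32, 31), (6, 1, u, 4, 31)}
Filtering on F ≠ B ∧ D ≤ 3 leaves {(24, 4, x, 37, 3), (24, 4, x, 7, 3)}.
Keep only column(s) B, C: {(37, x), (7, x)}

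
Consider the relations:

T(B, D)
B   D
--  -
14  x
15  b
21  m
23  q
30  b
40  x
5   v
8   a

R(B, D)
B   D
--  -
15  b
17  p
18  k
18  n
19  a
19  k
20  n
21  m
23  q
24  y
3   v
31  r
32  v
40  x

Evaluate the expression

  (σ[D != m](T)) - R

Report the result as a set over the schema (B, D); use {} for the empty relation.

{(14, x), (30, b), (5, v), (8, a)}

Selection D != m: {(14, x), (15, b), (23, q), (30, b), (40, x), (5, v), (8, a)}
Difference: {(14, x), (15, b), (23, q), (30, b), (40, x), (5, v), (8, a)} with {(15, b), (17, p), (18, k), (18, n), (19, a), (19, k), (20, n), (21, m), (23, q), (24, y), (3, v), (31, r), (32, v), (40, x)} → {(14, x), (30, b), (5, v), (8, a)}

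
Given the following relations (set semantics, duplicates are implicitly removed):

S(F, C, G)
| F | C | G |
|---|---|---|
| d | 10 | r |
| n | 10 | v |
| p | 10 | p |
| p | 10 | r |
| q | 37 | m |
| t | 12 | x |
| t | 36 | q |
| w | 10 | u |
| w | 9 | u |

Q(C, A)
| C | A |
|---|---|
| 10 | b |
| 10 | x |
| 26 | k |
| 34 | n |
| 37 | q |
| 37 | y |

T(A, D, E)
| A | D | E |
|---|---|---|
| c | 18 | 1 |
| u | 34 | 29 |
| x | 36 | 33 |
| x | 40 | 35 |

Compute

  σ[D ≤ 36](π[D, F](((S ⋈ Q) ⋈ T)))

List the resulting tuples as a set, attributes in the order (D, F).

{(36, d), (36, n), (36, p), (36, w)}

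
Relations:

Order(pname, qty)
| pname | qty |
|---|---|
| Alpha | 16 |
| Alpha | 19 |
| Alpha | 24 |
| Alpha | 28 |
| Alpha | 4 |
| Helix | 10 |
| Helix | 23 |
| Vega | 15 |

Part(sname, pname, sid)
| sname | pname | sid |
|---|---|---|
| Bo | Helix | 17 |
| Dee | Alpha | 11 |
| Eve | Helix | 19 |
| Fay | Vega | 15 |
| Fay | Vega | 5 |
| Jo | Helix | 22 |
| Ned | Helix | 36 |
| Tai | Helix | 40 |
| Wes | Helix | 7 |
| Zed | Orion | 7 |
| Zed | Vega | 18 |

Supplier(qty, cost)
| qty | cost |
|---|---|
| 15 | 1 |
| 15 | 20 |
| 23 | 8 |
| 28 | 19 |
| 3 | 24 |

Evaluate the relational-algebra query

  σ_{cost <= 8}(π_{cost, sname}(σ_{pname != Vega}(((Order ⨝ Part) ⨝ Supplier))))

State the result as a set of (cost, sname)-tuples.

Natural join on pname: {(Alpha, 16, Dee, 11), (Alpha, 19, Dee, 11), (Alpha, 24, Dee, 11), (Alpha, 28, Dee, 11), (Alpha, 4, Dee, 11), (Helix, 10, Bo, 17), (Helix, 10, Eve, 19), (Helix, 10, Jo, 22), (Helix, 10, Ned, 36), (Helix, 10, Tai, 40), (Helix, 10, Wes, 7), (Helix, 23, Bo, 17), (Helix, 23, Eve, 19), (Helix, 23, Jo, 22), (Helix, 23, Ned, 36), (Helix, 23, Tai, 40), (Helix, 23, Wes, 7), (Vega, 15, Fay, 15), (Vega, 15, Fay, 5), (Vega, 15, Zed, 18)}
Natural join on qty: {(Alpha, 28, Dee, 11, 19), (Helix, 23, Bo, 17, 8), (Helix, 23, Eve, 19, 8), (Helix, 23, Jo, 22, 8), (Helix, 23, Ned, 36, 8), (Helix, 23, Tai, 40, 8), (Helix, 23, Wes, 7, 8), (Vega, 15, Fay, 15, 1), (Vega, 15, Fay, 15, 20), (Vega, 15, Fay, 5, 1), (Vega, 15, Fay, 5, 20), (Vega, 15, Zed, 18, 1), (Vega, 15, Zed, 18, 20)}
σ[pname != Vega]: keep tuples satisfying pname != Vega → {(Alpha, 28, Dee, 11, 19), (Helix, 23, Bo, 17, 8), (Helix, 23, Eve, 19, 8), (Helix, 23, Jo, 22, 8), (Helix, 23, Ned, 36, 8), (Helix, 23, Tai, 40, 8), (Helix, 23, Wes, 7, 8)}
Keep only column(s) cost, sname: {(19, Dee), (8, Bo), (8, Eve), (8, Jo), (8, Ned), (8, Tai), (8, Wes)}
σ[cost <= 8]: keep tuples satisfying cost <= 8 → {(8, Bo), (8, Eve), (8, Jo), (8, Ned), (8, Tai), (8, Wes)}

{(8, Bo), (8, Eve), (8, Jo), (8, Ned), (8, Tai), (8, Wes)}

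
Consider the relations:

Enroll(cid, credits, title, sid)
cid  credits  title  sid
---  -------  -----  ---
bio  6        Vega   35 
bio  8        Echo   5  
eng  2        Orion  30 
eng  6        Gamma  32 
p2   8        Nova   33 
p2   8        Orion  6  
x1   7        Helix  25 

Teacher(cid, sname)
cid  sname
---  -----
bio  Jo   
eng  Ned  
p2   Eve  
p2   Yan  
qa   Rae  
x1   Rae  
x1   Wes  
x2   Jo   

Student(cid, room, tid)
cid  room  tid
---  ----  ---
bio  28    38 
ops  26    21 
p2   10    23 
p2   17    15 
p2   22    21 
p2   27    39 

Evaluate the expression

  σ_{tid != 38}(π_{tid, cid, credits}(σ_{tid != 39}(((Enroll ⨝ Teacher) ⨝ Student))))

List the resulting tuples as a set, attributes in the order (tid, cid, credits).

Joining Enroll and Teacher on cid yields {(bio, 6, Vega, 35, Jo), (bio, 8, Echo, 5, Jo), (eng, 2, Orion, 30, Ned), (eng, 6, Gamma, 32, Ned), (p2, 8, Nova, 33, Eve), (p2, 8, Nova, 33, Yan), (p2, 8, Orion, 6, Eve), (p2, 8, Orion, 6, Yan), (x1, 7, Helix, 25, Rae), (x1, 7, Helix, 25, Wes)}.
Joining (Enroll ⨝ Teacher) and Student on cid yields {(bio, 6, Vega, 35, Jo, 28, 38), (bio, 8, Echo, 5, Jo, 28, 38), (p2, 8, Nova, 33, Eve, 10, 23), (p2, 8, Nova, 33, Eve, 17, 15), (p2, 8, Nova, 33, Eve, 22, 21), (p2, 8, Nova, 33, Eve, 27, 39), (p2, 8, Nova, 33, Yan, 10, 23), (p2, 8, Nova, 33, Yan, 17, 15), (p2, 8, Nova, 33, Yan, 22, 21), (p2, 8, Nova, 33, Yan, 27, 39), (p2, 8, Orion, 6, Eve, 10, 23), (p2, 8, Orion, 6, Eve, 17, 15), (p2, 8, Orion, 6, Eve, 22, 21), (p2, 8, Orion, 6, Eve, 27, 39), (p2, 8, Orion, 6, Yan, 10, 23), (p2, 8, Orion, 6, Yan, 17, 15), (p2, 8, Orion, 6, Yan, 22, 21), (p2, 8, Orion, 6, Yan, 27, 39)}.
Selection tid != 39: {(bio, 6, Vega, 35, Jo, 28, 38), (bio, 8, Echo, 5, Jo, 28, 38), (p2, 8, Nova, 33, Eve, 10, 23), (p2, 8, Nova, 33, Eve, 17, 15), (p2, 8, Nova, 33, Eve, 22, 21), (p2, 8, Nova, 33, Yan, 10, 23), (p2, 8, Nova, 33, Yan, 17, 15), (p2, 8, Nova, 33, Yan, 22, 21), (p2, 8, Orion, 6, Eve, 10, 23), (p2, 8, Orion, 6, Eve, 17, 15), (p2, 8, Orion, 6, Eve, 22, 21), (p2, 8, Orion, 6, Yan, 10, 23), (p2, 8, Orion, 6, Yan, 17, 15), (p2, 8, Orion, 6, Yan, 22, 21)}
Projecting to tid, cid, credits (9 duplicate(s) eliminated): {(15, p2, 8), (21, p2, 8), (23, p2, 8), (38, bio, 6), (38, bio, 8)}
Selection tid != 38: {(15, p2, 8), (21, p2, 8), (23, p2, 8)}

{(15, p2, 8), (21, p2, 8), (23, p2, 8)}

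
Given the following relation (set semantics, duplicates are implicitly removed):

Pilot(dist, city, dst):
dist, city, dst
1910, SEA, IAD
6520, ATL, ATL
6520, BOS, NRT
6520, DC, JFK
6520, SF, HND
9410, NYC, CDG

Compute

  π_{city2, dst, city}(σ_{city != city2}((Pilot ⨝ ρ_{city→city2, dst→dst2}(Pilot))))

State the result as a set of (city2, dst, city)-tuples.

ρ[city→city2, dst→dst2]: schema becomes (dist, city2, dst2); tuples unchanged.
Natural join on dist: {(1910, SEA, IAD, SEA, IAD), (6520, ATL, ATL, ATL, ATL), (6520, ATL, ATL, BOS, NRT), (6520, ATL, ATL, DC, JFK), (6520, ATL, ATL, SF, HND), (6520, BOS, NRT, ATL, ATL), (6520, BOS, NRT, BOS, NRT), (6520, BOS, NRT, DC, JFK), (6520, BOS, NRT, SF, HND), (6520, DC, JFK, ATL, ATL), (6520, DC, JFK, BOS, NRT), (6520, DC, JFK, DC, JFK), (6520, DC, JFK, SF, HND), (6520, SF, HND, ATL, ATL), (6520, SF, HND, BOS, NRT), (6520, SF, HND, DC, JFK), (6520, SF, HND, SF, HND), (9410, NYC, CDG, NYC, CDG)}
σ[city != city2]: keep tuples satisfying city != city2 → {(6520, ATL, ATL, BOS, NRT), (6520, ATL, ATL, DC, JFK), (6520, ATL, ATL, SF, HND), (6520, BOS, NRT, ATL, ATL), (6520, BOS, NRT, DC, JFK), (6520, BOS, NRT, SF, HND), (6520, DC, JFK, ATL, ATL), (6520, DC, JFK, BOS, NRT), (6520, DC, JFK, SF, HND), (6520, SF, HND, ATL, ATL), (6520, SF, HND, BOS, NRT), (6520, SF, HND, DC, JFK)}
π[city2, dst, city]: project onto (city2, dst, city) → {(ATL, HND, SF), (ATL, JFK, DC), (ATL, NRT, BOS), (BOS, ATL, ATL), (BOS, HND, SF), (BOS, JFK, DC), (DC, ATL, ATL), (DC, HND, SF), (DC, NRT, BOS), (SF, ATL, ATL), (SF, JFK, DC), (SF, NRT, BOS)}

{(ATL, HND, SF), (ATL, JFK, DC), (ATL, NRT, BOS), (BOS, ATL, ATL), (BOS, HND, SF), (BOS, JFK, DC), (DC, ATL, ATL), (DC, HND, SF), (DC, NRT, BOS), (SF, ATL, ATL), (SF, JFK, DC), (SF, NRT, BOS)}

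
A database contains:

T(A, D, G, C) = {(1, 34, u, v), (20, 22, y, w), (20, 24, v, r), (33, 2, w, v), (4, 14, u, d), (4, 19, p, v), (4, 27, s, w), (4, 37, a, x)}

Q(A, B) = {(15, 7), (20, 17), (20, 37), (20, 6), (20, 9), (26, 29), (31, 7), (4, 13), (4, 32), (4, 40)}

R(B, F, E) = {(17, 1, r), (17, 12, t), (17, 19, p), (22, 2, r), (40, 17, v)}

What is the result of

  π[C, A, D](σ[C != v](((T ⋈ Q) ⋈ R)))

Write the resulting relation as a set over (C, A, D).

{(d, 4, 14), (r, 20, 24), (w, 20, 22), (w, 4, 27), (x, 4, 37)}

T ⋈ Q (natural join on A): {(20, 22, y, w, 17), (20, 22, y, w, 37), (20, 22, y, w, 6), (20, 22, y, w, 9), (20, 24, v, r, 17), (20, 24, v, r, 37), (20, 24, v, r, 6), (20, 24, v, r, 9), (4, 14, u, d, 13), (4, 14, u, d, 32), (4, 14, u, d, 40), (4, 19, p, v, 13), (4, 19, p, v, 32), (4, 19, p, v, 40), (4, 27, s, w, 13), (4, 27, s, w, 32), (4, 27, s, w, 40), (4, 37, a, x, 13), (4, 37, a, x, 32), (4, 37, a, x, 40)}
(T ⋈ Q) ⋈ R (natural join on B): {(20, 22, y, w, 17, 1, r), (20, 22, y, w, 17, 12, t), (20, 22, y, w, 17, 19, p), (20, 24, v, r, 17, 1, r), (20, 24, v, r, 17, 12, t), (20, 24, v, r, 17, 19, p), (4, 14, u, d, 40, 17, v), (4, 19, p, v, 40, 17, v), (4, 27, s, w, 40, 17, v), (4, 37, a, x, 40, 17, v)}
Selection C != v: {(20, 22, y, w, 17, 1, r), (20, 22, y, w, 17, 12, t), (20, 22, y, w, 17, 19, p), (20, 24, v, r, 17, 1, r), (20, 24, v, r, 17, 12, t), (20, 24, v, r, 17, 19, p), (4, 14, u, d, 40, 17, v), (4, 27, s, w, 40, 17, v), (4, 37, a, x, 40, 17, v)}
π_{C, A, D} gives {(d, 4, 14), (r, 20, 24), (w, 20, 22), (w, 4, 27), (x, 4, 37)} (4 duplicate(s) eliminated).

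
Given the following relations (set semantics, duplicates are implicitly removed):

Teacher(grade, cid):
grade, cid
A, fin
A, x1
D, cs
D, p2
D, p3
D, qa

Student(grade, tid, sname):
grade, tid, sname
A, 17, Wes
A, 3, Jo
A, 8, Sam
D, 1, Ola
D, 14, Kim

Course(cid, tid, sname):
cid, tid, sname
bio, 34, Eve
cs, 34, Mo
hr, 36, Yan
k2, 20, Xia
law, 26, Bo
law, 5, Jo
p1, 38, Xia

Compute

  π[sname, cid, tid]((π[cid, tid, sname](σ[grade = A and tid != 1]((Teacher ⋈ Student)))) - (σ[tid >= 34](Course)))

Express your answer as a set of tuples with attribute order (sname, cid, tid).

{(Jo, fin, 3), (Jo, x1, 3), (Sam, fin, 8), (Sam, x1, 8), (Wes, fin, 17), (Wes, x1, 17)}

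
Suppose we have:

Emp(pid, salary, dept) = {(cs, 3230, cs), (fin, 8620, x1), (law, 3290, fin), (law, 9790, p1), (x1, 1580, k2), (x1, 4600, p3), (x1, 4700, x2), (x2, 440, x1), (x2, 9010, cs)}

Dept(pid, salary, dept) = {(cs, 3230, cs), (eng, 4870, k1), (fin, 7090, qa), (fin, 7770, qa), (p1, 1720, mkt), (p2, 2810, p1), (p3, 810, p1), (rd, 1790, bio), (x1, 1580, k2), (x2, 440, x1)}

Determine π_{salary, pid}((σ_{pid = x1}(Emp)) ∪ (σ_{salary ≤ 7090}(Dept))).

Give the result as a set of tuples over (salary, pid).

{(1580, x1), (1720, p1), (1790, rd), (2810, p2), (3230, cs), (440, x2), (4600, x1), (4700, x1), (4870, eng), (7090, fin), (810, p3)}

Filtering on pid = x1 leaves {(x1, 1580, k2), (x1, 4600, p3), (x1, 4700, x2)}.
Filtering on salary ≤ 7090 leaves {(cs, 3230, cs), (eng, 4870, k1), (fin, 7090, qa), (p1, 1720, mkt), (p2, 2810, p1), (p3, 810, p1), (rd, 1790, bio), (x1, 1580, k2), (x2, 440, x1)}.
Set union of the two operands is {(cs, 3230, cs), (eng, 4870, k1), (fin, 7090, qa), (p1, 1720, mkt), (p2, 2810, p1), (p3, 810, p1), (rd, 1790, bio), (x1, 1580, k2), (x1, 4600, p3), (x1, 4700, x2), (x2, 440, x1)}.
Keep only column(s) salary, pid: {(1580, x1), (1720, p1), (1790, rd), (2810, p2), (3230, cs), (440, x2), (4600, x1), (4700, x1), (4870, eng), (7090, fin), (810, p3)}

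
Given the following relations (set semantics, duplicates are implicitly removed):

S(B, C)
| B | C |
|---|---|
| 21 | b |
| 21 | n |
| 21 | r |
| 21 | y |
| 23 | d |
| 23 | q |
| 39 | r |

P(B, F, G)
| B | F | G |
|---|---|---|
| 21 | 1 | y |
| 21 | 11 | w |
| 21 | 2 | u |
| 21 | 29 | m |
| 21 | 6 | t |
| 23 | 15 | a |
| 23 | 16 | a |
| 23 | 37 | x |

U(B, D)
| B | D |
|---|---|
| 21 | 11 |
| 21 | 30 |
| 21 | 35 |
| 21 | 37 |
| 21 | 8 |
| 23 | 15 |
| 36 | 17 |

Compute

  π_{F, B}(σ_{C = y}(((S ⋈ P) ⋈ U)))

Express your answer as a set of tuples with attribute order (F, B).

Natural join on B: {(21, b, 1, y), (21, b, 11, w), (21, b, 2, u), (21, b, 29, m), (21, b, 6, t), (21, n, 1, y), (21, n, 11, w), (21, n, 2, u), (21, n, 29, m), (21, n, 6, t), (21, r, 1, y), (21, r, 11, w), (21, r, 2, u), (21, r, 29, m), (21, r, 6, t), (21, y, 1, y), (21, y, 11, w), (21, y, 2, u), (21, y, 29, m), (21, y, 6, t), (23, d, 15, a), (23, d, 16, a), (23, d, 37, x), (23, q, 15, a), (23, q, 16, a), (23, q, 37, x)}
Natural join on B: {(21, b, 1, y, 11), (21, b, 1, y, 30), (21, b, 1, y, 35), (21, b, 1, y, 37), (21, b, 1, y, 8), (21, b, 11, w, 11), (21, b, 11, w, 30), (21, b, 11, w, 35), (21, b, 11, w, 37), (21, b, 11, w, 8), (21, b, 2, u, 11), (21, b, 2, u, 30), (21, b, 2, u, 35), (21, b, 2, u, 37), (21, b, 2, u, 8), (21, b, 29, m, 11), (21, b, 29, m, 30), (21, b, 29, m, 35), (21, b, 29, m, 37), (21, b, 29, m, 8), (21, b, 6, t, 11), (21, b, 6, t, 30), (21, b, 6, t, 35), (21, b, 6, t, 37), (21, b, 6, t, 8), (21, n, 1, y, 11), (21, n, 1, y, 30), (21, n, 1, y, 35), (21, n, 1, y, 37), (21, n, 1, y, 8), (21, n, 11, w, 11), (21, n, 11, w, 30), (21, n, 11, w, 35), (21, n, 11, w, 37), (21, n, 11, w, 8), (21, n, 2, u, 11), (21, n, 2, u, 30), (21, n, 2, u, 35), (21, n, 2, u, 37), (21, n, 2, u, 8), (21, n, 29, m, 11), (21, n, 29, m, 30), (21, n, 29, m, 35), (21, n, 29, m, 37), (21, n, 29, m, 8), (21, n, 6, t, 11), (21, n, 6, t, 30), (21, n, 6, t, 35), (21, n, 6, t, 37), (21, n, 6, t, 8), (21, r, 1, y, 11), (21, r, 1, y, 30), (21, r, 1, y, 35), (21, r, 1, y, 37), (21, r, 1, y, 8), (21, r, 11, w, 11), (21, r, 11, w, 30), (21, r, 11, w, 35), (21, r, 11, w, 37), (21, r, 11, w, 8), (21, r, 2, u, 11), (21, r, 2, u, 30), (21, r, 2, u, 35), (21, r, 2, u, 37), (21, r, 2, u, 8), (21, r, 29, m, 11), (21, r, 29, m, 30), (21, r, 29, m, 35), (21, r, 29, m, 37), (21, r, 29, m, 8), (21, r, 6, t, 11), (21, r, 6, t, 30), (21, r, 6, t, 35), (21, r, 6, t, 37), (21, r, 6, t, 8), (21, y, 1, y, 11), (21, y, 1, y, 30), (21, y, 1, y, 35), (21, y, 1, y, 37), (21, y, 1, y, 8), (21, y, 11, w, 11), (21, y, 11, w, 30), (21, y, 11, w, 35), (21, y, 11, w, 37), (21, y, 11, w, 8), (21, y, 2, u, 11), (21, y, 2, u, 30), (21, y, 2, u, 35), (21, y, 2, u, 37), (21, y, 2, u, 8), (21, y, 29, m, 11), (21, y, 29, m, 30), (21, y, 29, m, 35), (21, y, 29, m, 37), (21, y, 29, m, 8), (21, y, 6, t, 11), (21, y, 6, t, 30), (21, y, 6, t, 35), (21, y, 6, t, 37), (21, y, 6, t, 8), (23, d, 15, a, 15), (23, d, 16, a, 15), (23, d, 37, x, 15), (23, q, 15, a, 15), (23, q, 16, a, 15), (23, q, 37, x, 15)}
Apply σ_{C = y}; surviving tuples: {(21, y, 1, y, 11), (21, y, 1, y, 30), (21, y, 1, y, 35), (21, y, 1, y, 37), (21, y, 1, y, 8), (21, y, 11, w, 11), (21, y, 11, w, 30), (21, y, 11, w, 35), (21, y, 11, w, 37), (21, y, 11, w, 8), (21, y, 2, u, 11), (21, y, 2, u, 30), (21, y, 2, u, 35), (21, y, 2, u, 37), (21, y, 2, u, 8), (21, y, 29, m, 11), (21, y, 29, m, 30), (21, y, 29, m, 35), (21, y, 29, m, 37), (21, y, 29, m, 8), (21, y, 6, t, 11), (21, y, 6, t, 30), (21, y, 6, t, 35), (21, y, 6, t, 37), (21, y, 6, t, 8)}
Keep only column(s) F, B (20 duplicate(s) eliminated): {(1, 21), (11, 21), (2, 21), (29, 21), (6, 21)}

{(1, 21), (11, 21), (2, 21), (29, 21), (6, 21)}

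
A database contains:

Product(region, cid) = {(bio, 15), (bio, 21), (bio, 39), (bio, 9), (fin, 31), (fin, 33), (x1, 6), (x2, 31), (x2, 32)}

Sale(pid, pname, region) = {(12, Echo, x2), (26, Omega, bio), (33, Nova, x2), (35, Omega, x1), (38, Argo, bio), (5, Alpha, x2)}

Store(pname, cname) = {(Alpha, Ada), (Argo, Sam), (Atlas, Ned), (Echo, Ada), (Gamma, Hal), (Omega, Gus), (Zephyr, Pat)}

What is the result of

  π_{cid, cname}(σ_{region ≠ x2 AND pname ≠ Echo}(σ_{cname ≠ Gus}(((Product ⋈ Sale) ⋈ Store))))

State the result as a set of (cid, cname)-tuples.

{(15, Sam), (21, Sam), (39, Sam), (9, Sam)}

Product ⋈ Sale (natural join on region): {(bio, 15, 26, Omega), (bio, 15, 38, Argo), (bio, 21, 26, Omega), (bio, 21, 38, Argo), (bio, 39, 26, Omega), (bio, 39, 38, Argo), (bio, 9, 26, Omega), (bio, 9, 38, Argo), (x1, 6, 35, Omega), (x2, 31, 12, Echo), (x2, 31, 33, Nova), (x2, 31, 5, Alpha), (x2, 32, 12, Echo), (x2, 32, 33, Nova), (x2, 32, 5, Alpha)}
(Product ⋈ Sale) ⋈ Store (natural join on pname): {(bio, 15, 26, Omega, Gus), (bio, 15, 38, Argo, Sam), (bio, 21, 26, Omega, Gus), (bio, 21, 38, Argo, Sam), (bio, 39, 26, Omega, Gus), (bio, 39, 38, Argo, Sam), (bio, 9, 26, Omega, Gus), (bio, 9, 38, Argo, Sam), (x1, 6, 35, Omega, Gus), (x2, 31, 12, Echo, Ada), (x2, 31, 5, Alpha, Ada), (x2, 32, 12, Echo, Ada), (x2, 32, 5, Alpha, Ada)}
Selection cname ≠ Gus: {(bio, 15, 38, Argo, Sam), (bio, 21, 38, Argo, Sam), (bio, 39, 38, Argo, Sam), (bio, 9, 38, Argo, Sam), (x2, 31, 12, Echo, Ada), (x2, 31, 5, Alpha, Ada), (x2, 32, 12, Echo, Ada), (x2, 32, 5, Alpha, Ada)}
Selection region ≠ x2 AND pname ≠ Echo: {(bio, 15, 38, Argo, Sam), (bio, 21, 38, Argo, Sam), (bio, 39, 38, Argo, Sam), (bio, 9, 38, Argo, Sam)}
π_{cid, cname} gives {(15, Sam), (21, Sam), (39, Sam), (9, Sam)}.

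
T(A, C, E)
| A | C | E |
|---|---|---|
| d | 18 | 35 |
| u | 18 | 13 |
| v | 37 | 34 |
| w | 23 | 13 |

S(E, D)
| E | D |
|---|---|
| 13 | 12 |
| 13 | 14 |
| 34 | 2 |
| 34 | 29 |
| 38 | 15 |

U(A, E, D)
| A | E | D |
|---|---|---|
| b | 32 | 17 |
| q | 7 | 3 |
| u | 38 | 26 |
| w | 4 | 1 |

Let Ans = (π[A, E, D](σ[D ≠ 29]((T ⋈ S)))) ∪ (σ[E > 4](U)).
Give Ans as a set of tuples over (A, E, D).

{(b, 32, 17), (q, 7, 3), (u, 13, 12), (u, 13, 14), (u, 38, 26), (v, 34, 2), (w, 13, 12), (w, 13, 14)}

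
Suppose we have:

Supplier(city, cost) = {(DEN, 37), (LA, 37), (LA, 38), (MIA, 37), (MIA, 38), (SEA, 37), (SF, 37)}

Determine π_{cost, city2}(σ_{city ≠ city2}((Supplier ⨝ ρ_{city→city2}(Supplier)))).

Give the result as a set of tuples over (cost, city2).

{(37, DEN), (37, LA), (37, MIA), (37, SEA), (37, SF), (38, LA), (38, MIA)}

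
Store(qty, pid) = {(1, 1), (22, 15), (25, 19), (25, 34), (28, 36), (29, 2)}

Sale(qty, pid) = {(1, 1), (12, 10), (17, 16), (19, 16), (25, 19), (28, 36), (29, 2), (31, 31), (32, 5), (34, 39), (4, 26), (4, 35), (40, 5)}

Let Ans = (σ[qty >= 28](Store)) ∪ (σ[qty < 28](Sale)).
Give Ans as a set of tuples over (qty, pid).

{(1, 1), (12, 10), (17, 16), (19, 16), (25, 19), (28, 36), (29, 2), (4, 26), (4, 35)}

Apply σ_{qty >= 28}; surviving tuples: {(28, 36), (29, 2)}
Apply σ_{qty < 28}; surviving tuples: {(1, 1), (12, 10), (17, 16), (19, 16), (25, 19), (4, 26), (4, 35)}
Union: {(28, 36), (29, 2)} with {(1, 1), (12, 10), (17, 16), (19, 16), (25, 19), (4, 26), (4, 35)} → {(1, 1), (12, 10), (17, 16), (19, 16), (25, 19), (28, 36), (29, 2), (4, 26), (4, 35)}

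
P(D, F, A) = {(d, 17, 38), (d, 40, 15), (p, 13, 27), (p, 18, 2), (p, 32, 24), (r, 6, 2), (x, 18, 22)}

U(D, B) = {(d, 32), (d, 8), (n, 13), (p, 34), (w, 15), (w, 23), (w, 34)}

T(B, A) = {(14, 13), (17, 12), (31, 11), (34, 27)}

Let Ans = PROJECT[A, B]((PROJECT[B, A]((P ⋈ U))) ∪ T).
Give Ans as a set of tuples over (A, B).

{(11, 31), (12, 17), (13, 14), (15, 32), (15, 8), (2, 34), (24, 34), (27, 34), (38, 32), (38, 8)}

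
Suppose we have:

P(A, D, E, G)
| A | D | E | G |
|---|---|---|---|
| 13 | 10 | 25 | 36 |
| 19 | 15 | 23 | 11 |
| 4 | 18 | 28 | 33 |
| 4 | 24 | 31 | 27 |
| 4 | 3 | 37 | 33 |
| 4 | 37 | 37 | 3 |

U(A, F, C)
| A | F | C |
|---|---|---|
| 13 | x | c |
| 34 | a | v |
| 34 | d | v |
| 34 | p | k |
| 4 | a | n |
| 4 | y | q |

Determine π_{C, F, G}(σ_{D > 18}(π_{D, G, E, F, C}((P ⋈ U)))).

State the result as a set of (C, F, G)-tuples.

{(n, a, 27), (n, a, 3), (q, y, 27), (q, y, 3)}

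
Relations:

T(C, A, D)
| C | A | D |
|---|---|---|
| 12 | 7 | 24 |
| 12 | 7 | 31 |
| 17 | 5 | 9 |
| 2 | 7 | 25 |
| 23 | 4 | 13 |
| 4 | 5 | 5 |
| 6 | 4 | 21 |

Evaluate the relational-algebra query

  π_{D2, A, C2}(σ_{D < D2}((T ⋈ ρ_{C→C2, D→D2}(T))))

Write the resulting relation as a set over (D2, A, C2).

ρ[C→C2, D→D2]: schema becomes (C2, A, D2); tuples unchanged.
T ⋈ ρ_{C→C2, D→D2}(T) (natural join on A): {(12, 7, 24, 12, 24), (12, 7, 24, 12, 31), (12, 7, 24, 2, 25), (12, 7, 31, 12, 24), (12, 7, 31, 12, 31), (12, 7, 31, 2, 25), (17, 5, 9, 17, 9), (17, 5, 9, 4, 5), (2, 7, 25, 12, 24), (2, 7, 25, 12, 31), (2, 7, 25, 2, 25), (23, 4, 13, 23, 13), (23, 4, 13, 6, 21), (4, 5, 5, 17, 9), (4, 5, 5, 4, 5), (6, 4, 21, 23, 13), (6, 4, 21, 6, 21)}
Filtering on D < D2 leaves {(12, 7, 24, 12, 31), (12, 7, 24, 2, 25), (2, 7, 25, 12, 31), (23, 4, 13, 6, 21), (4, 5, 5, 17, 9)}.
π_{D2, A, C2} gives {(21, 4, 6), (25, 7, 2), (31, 7, 12), (9, 5, 17)} (1 duplicate(s) eliminated).

{(21, 4, 6), (25, 7, 2), (31, 7, 12), (9, 5, 17)}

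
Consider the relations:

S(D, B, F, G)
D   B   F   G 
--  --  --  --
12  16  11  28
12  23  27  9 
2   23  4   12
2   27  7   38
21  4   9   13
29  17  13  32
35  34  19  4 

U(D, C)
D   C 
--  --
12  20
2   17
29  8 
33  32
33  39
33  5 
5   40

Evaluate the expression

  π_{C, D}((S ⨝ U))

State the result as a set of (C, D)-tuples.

Natural join on D: {(12, 16, 11, 28, 20), (12, 23, 27, 9, 20), (2, 23, 4, 12, 17), (2, 27, 7, 38, 17), (29, 17, 13, 32, 8)}
Projecting to C, D (2 duplicate(s) eliminated): {(17, 2), (20, 12), (8, 29)}

{(17, 2), (20, 12), (8, 29)}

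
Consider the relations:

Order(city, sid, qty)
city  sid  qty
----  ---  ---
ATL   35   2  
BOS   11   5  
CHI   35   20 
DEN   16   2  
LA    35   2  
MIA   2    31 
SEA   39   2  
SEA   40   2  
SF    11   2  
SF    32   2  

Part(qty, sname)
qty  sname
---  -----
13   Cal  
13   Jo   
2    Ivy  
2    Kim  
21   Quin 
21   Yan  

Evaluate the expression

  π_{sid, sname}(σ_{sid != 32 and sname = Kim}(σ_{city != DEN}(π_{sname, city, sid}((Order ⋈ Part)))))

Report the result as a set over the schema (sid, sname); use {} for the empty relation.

Joining Order and Part on qty yields {(ATL, 35, 2, Ivy), (ATL, 35, 2, Kim), (DEN, 16, 2, Ivy), (DEN, 16, 2, Kim), (LA, 35, 2, Ivy), (LA, 35, 2, Kim), (SEA, 39, 2, Ivy), (SEA, 39, 2, Kim), (SEA, 40, 2, Ivy), (SEA, 40, 2, Kim), (SF, 11, 2, Ivy), (SF, 11, 2, Kim), (SF, 32, 2, Ivy), (SF, 32, 2, Kim)}.
π_{sname, city, sid} gives {(Ivy, ATL, 35), (Ivy, DEN, 16), (Ivy, LA, 35), (Ivy, SEA, 39), (Ivy, SEA, 40), (Ivy, SF, 11), (Ivy, SF, 32), (Kim, ATL, 35), (Kim, DEN, 16), (Kim, LA, 35), (Kim, SEA, 39), (Kim, SEA, 40), (Kim, SF, 11), (Kim, SF, 32)}.
σ[city != DEN]: keep tuples satisfying city != DEN → {(Ivy, ATL, 35), (Ivy, LA, 35), (Ivy, SEA, 39), (Ivy, SEA, 40), (Ivy, SF, 11), (Ivy, SF, 32), (Kim, ATL, 35), (Kim, LA, 35), (Kim, SEA, 39), (Kim, SEA, 40), (Kim, SF, 11), (Kim, SF, 32)}
σ[sid != 32 and sname = Kim]: keep tuples satisfying sid != 32 and sname = Kim → {(Kim, ATL, 35), (Kim, LA, 35), (Kim, SEA, 39), (Kim, SEA, 40), (Kim, SF, 11)}
π_{sid, sname} gives {(11, Kim), (35, Kim), (39, Kim), (40, Kim)} (1 duplicate(s) eliminated).

{(11, Kim), (35, Kim), (39, Kim), (40, Kim)}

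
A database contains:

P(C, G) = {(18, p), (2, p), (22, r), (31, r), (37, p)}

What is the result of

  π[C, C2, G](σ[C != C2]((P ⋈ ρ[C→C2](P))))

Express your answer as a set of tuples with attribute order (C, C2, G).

ρ[C→C2]: schema becomes (C2, G); tuples unchanged.
Natural join on G: {(18, p, 18), (18, p, 2), (18, p, 37), (2, p, 18), (2, p, 2), (2, p, 37), (22, r, 22), (22, r, 31), (31, r, 22), (31, r, 31), (37, p, 18), (37, p, 2), (37, p, 37)}
Apply σ_{C != C2}; surviving tuples: {(18, p, 2), (18, p, 37), (2, p, 18), (2, p, 37), (22, r, 31), (31, r, 22), (37, p, 18), (37, p, 2)}
Keep only column(s) C, C2, G: {(18, 2, p), (18, 37, p), (2, 18, p), (2, 37, p), (22, 31, r), (31, 22, r), (37, 18, p), (37, 2, p)}

{(18, 2, p), (18, 37, p), (2, 18, p), (2, 37, p), (22, 31, r), (31, 22, r), (37, 18, p), (37, 2, p)}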